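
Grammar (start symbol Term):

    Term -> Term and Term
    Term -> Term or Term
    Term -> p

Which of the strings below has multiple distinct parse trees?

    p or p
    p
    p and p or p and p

p or p: 1 tree
p: 1 tree
p and p or p and p: 5 trees

p and p or p and p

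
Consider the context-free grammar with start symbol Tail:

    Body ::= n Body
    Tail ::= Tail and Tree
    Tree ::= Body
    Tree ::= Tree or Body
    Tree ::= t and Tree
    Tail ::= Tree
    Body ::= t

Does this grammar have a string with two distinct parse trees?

Witness: t and t

Derivation 1: Tail ⇒ Tail and Tree ⇒ Tree and Tree ⇒ Body and Tree ⇒ t and Tree ⇒ t and Body ⇒ t and t
Derivation 2: Tail ⇒ Tree ⇒ t and Tree ⇒ t and Body ⇒ t and t

Two distinct leftmost derivations for the same string.

Ambiguous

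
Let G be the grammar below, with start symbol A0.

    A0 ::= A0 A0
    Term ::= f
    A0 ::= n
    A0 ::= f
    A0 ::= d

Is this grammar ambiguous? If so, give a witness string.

Witness: d d d

Derivation 1: A0 ⇒ A0 A0 ⇒ A0 A0 A0 ⇒ d A0 A0 ⇒ d d A0 ⇒ d d d
Derivation 2: A0 ⇒ A0 A0 ⇒ d A0 ⇒ d A0 A0 ⇒ d d A0 ⇒ d d d

Two distinct leftmost derivations for the same string.

Ambiguous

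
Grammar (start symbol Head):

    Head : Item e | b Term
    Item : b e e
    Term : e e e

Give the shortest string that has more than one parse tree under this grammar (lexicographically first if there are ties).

b e e e

length 4: b e e e has 2 parse trees

Two derivations of b e e e:
  Head ⇒ Item e ⇒ b e e e
  Head ⇒ b Term ⇒ b e e e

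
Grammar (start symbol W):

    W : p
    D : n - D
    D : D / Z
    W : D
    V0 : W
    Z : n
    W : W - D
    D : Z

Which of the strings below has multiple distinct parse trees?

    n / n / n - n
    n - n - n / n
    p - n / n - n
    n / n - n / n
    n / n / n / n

n - n - n / n

n / n / n - n: 1 tree
n - n - n / n: 7 trees
p - n / n - n: 1 tree
n / n - n / n: 1 tree
n / n / n / n: 1 tree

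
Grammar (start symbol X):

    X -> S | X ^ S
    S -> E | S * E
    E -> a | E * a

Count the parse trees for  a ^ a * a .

Parse trees for a ^ a * a:
  [X [X [S [E a]]] ^ [S [E [E a] * a]]]
  [X [X [S [E a]]] ^ [S [S [E a]] * [E a]]]

2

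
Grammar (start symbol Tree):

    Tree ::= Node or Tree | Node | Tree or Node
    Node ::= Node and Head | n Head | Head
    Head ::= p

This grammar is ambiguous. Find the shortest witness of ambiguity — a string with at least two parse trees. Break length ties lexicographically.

p or p

length 1: no string has ≥2 trees
length 2: no string has ≥2 trees
length 3: p or p has 2 parse trees

Two derivations of p or p:
  Tree ⇒ Node or Tree ⇒ Head or Tree ⇒ p or Tree ⇒ p or Node ⇒ p or Head ⇒ p or p
  Tree ⇒ Tree or Node ⇒ Node or Node ⇒ Head or Node ⇒ p or Node ⇒ p or Head ⇒ p or p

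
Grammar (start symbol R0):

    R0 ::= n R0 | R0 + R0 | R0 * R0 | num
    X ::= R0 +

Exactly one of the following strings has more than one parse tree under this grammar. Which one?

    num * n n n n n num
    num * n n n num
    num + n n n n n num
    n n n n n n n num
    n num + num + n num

n num + num + n num

num * n n n n n num: 1 tree
num * n n n num: 1 tree
num + n n n n n num: 1 tree
n n n n n n n num: 1 tree
n num + num + n num: 5 trees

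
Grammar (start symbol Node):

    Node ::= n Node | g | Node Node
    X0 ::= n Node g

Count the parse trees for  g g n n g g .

Parse trees for g g n n g g (showing first 6 of 9):
  [Node [Node g] [Node [Node g] [Node n [Node n [Node [Node g] [Node g]]]]]]
  [Node [Node g] [Node [Node g] [Node n [Node [Node n [Node g]] [Node g]]]]]
  [Node [Node g] [Node [Node g] [Node [Node n [Node n [Node g]]] [Node g]]]]
  [Node [Node g] [Node [Node [Node g] [Node n [Node n [Node g]]]] [Node g]]]
  [Node [Node [Node g] [Node g]] [Node n [Node n [Node [Node g] [Node g]]]]]
  [Node [Node [Node g] [Node g]] [Node n [Node [Node n [Node g]] [Node g]]]]

9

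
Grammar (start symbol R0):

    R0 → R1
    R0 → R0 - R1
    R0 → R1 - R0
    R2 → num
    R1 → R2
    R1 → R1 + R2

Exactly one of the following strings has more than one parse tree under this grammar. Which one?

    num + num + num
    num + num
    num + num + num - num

num + num + num: 1 tree
num + num: 1 tree
num + num + num - num: 2 trees

num + num + num - num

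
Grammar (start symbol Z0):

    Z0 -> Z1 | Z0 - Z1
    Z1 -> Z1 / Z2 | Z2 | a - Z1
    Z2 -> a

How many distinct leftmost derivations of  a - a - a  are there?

Parse trees for a - a - a:
  [Z0 [Z1 a - [Z1 a - [Z1 [Z2 a]]]]]
  [Z0 [Z0 [Z1 [Z2 a]]] - [Z1 a - [Z1 [Z2 a]]]]
  [Z0 [Z0 [Z1 a - [Z1 [Z2 a]]]] - [Z1 [Z2 a]]]
  [Z0 [Z0 [Z0 [Z1 [Z2 a]]] - [Z1 [Z2 a]]] - [Z1 [Z2 a]]]

4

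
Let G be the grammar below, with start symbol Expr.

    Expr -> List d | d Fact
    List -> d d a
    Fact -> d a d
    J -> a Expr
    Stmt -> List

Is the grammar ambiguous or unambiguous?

Ambiguous

Witness: d d a d

Derivation 1: Expr ⇒ List d ⇒ d d a d
Derivation 2: Expr ⇒ d Fact ⇒ d d a d

Two distinct leftmost derivations for the same string.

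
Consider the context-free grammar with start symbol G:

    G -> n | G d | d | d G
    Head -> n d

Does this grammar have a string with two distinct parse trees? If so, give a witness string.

Ambiguous

Witness: d d

Derivation 1: G ⇒ G d ⇒ d d
Derivation 2: G ⇒ d G ⇒ d d

Two distinct leftmost derivations for the same string.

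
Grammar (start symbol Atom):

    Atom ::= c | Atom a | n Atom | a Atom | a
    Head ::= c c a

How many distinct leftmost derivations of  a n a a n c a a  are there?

Parse trees for a n a a n c a a (showing first 6 of 21):
  [Atom [Atom [Atom a [Atom n [Atom a [Atom a [Atom n [Atom c]]]]]] a] a]
  [Atom [Atom a [Atom [Atom n [Atom a [Atom a [Atom n [Atom c]]]]] a]] a]
  [Atom [Atom a [Atom n [Atom [Atom a [Atom a [Atom n [Atom c]]]] a]]] a]
  [Atom [Atom a [Atom n [Atom a [Atom [Atom a [Atom n [Atom c]]] a]]]] a]
  [Atom [Atom a [Atom n [Atom a [Atom a [Atom [Atom n [Atom c]] a]]]]] a]
  [Atom [Atom a [Atom n [Atom a [Atom a [Atom n [Atom [Atom c] a]]]]]] a]

21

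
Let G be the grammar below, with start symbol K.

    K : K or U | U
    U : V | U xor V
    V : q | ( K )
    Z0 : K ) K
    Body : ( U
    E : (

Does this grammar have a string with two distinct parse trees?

Unambiguous

Only K, U, V are reachable from K; ignoring the rest: K → K or U | U  ;  U → U xor V | V  — a left-associative chain with V at the bottom. Each string factors uniquely by precedence.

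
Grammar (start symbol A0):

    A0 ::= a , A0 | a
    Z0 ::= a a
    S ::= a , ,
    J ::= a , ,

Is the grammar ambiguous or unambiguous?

Unambiguous

(Z0, S, J are unreachable from A0, so their rules don't affect L(A0).) Right-recursive list with a separator: after each atom, whether the separator follows determines the rule. One parse per string.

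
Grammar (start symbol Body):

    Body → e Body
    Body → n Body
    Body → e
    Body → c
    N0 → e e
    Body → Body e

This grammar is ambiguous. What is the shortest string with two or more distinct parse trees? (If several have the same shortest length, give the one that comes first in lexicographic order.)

length 1: no string has ≥2 trees
length 2: e e has 2 parse trees

Two derivations of e e:
  Body ⇒ e Body ⇒ e e
  Body ⇒ Body e ⇒ e e

e e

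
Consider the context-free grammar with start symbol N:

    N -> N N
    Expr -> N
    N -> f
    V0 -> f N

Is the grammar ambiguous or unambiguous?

Witness: f f f

Derivation 1: N ⇒ N N ⇒ N N N ⇒ f N N ⇒ f f N ⇒ f f f
Derivation 2: N ⇒ N N ⇒ f N ⇒ f N N ⇒ f f N ⇒ f f f

Two distinct leftmost derivations for the same string.

Ambiguous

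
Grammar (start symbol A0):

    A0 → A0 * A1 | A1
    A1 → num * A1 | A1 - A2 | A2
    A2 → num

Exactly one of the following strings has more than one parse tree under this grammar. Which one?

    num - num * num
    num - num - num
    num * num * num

num - num * num: 1 tree
num - num - num: 1 tree
num * num * num: 4 trees

num * num * num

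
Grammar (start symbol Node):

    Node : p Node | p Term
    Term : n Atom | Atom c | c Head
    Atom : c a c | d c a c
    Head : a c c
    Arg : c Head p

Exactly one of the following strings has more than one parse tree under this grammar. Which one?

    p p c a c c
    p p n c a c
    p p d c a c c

p p c a c c: 2 trees
p p n c a c: 1 tree
p p d c a c c: 1 tree

p p c a c c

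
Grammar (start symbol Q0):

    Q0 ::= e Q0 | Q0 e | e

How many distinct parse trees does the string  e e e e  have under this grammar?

8

Parse trees for e e e e:
  [Q0 e [Q0 e [Q0 e [Q0 e]]]]
  [Q0 e [Q0 e [Q0 [Q0 e] e]]]
  [Q0 e [Q0 [Q0 e [Q0 e]] e]]
  [Q0 e [Q0 [Q0 [Q0 e] e] e]]
  [Q0 [Q0 e [Q0 e [Q0 e]]] e]
  [Q0 [Q0 e [Q0 [Q0 e] e]] e]
  [Q0 [Q0 [Q0 e [Q0 e]] e] e]
  [Q0 [Q0 [Q0 [Q0 e] e] e] e]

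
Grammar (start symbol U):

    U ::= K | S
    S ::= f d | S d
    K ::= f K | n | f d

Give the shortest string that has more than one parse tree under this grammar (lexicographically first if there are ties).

f d

length 1: no string has ≥2 trees
length 2: f d has 2 parse trees

Two derivations of f d:
  U ⇒ K ⇒ f d
  U ⇒ S ⇒ f d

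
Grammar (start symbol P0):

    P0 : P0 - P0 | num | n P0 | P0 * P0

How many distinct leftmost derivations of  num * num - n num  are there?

2

Parse trees for num * num - n num:
  [P0 [P0 [P0 num] * [P0 num]] - [P0 n [P0 num]]]
  [P0 [P0 num] * [P0 [P0 num] - [P0 n [P0 num]]]]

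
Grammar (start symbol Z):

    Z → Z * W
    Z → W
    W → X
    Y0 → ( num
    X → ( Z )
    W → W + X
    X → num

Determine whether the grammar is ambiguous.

Unambiguous

Only Z, W, X are reachable from Z; ignoring the rest: Z → Z * W | W  ;  W → W + X | X  — a left-associative chain with X at the bottom. Each string factors uniquely by precedence.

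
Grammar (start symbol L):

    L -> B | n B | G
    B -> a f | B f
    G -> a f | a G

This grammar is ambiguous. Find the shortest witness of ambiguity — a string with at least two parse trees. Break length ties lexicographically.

a f

length 2: a f has 2 parse trees

Two derivations of a f:
  L ⇒ B ⇒ a f
  L ⇒ G ⇒ a f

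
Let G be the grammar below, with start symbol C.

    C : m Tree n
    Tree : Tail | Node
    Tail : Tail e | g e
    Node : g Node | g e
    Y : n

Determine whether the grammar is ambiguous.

Ambiguous

Witness: m g e n

Derivation 1: C ⇒ m Tree n ⇒ m Tail n ⇒ m g e n
Derivation 2: C ⇒ m Tree n ⇒ m Node n ⇒ m g e n

Two distinct leftmost derivations for the same string.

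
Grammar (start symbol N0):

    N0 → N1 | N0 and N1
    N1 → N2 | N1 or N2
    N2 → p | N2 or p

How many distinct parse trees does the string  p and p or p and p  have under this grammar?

2

Parse trees for p and p or p and p:
  [N0 [N0 [N0 [N1 [N2 p]]] and [N1 [N2 [N2 p] or p]]] and [N1 [N2 p]]]
  [N0 [N0 [N0 [N1 [N2 p]]] and [N1 [N1 [N2 p]] or [N2 p]]] and [N1 [N2 p]]]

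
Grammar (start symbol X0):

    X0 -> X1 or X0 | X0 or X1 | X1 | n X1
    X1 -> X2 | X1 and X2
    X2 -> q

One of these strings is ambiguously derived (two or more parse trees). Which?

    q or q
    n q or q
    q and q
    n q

q or q: 2 trees
n q or q: 1 tree
q and q: 1 tree
n q: 1 tree

q or q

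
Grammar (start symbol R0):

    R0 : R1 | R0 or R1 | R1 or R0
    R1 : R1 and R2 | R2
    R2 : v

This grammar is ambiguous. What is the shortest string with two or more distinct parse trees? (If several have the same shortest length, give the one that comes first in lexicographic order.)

v or v

length 1: no string has ≥2 trees
length 3: v or v has 2 parse trees

Two derivations of v or v:
  R0 ⇒ R0 or R1 ⇒ R1 or R1 ⇒ R2 or R1 ⇒ v or R1 ⇒ v or R2 ⇒ v or v
  R0 ⇒ R1 or R0 ⇒ R2 or R0 ⇒ v or R0 ⇒ v or R1 ⇒ v or R2 ⇒ v or v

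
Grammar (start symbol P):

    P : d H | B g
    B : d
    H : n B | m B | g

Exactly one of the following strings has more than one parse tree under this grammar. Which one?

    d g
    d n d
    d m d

d g

d g: 2 trees
d n d: 1 tree
d m d: 1 tree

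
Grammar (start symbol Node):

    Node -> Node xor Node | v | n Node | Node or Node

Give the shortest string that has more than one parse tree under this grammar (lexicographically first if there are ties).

n v or v

length 1: no string has ≥2 trees
length 2: no string has ≥2 trees
length 3: no string has ≥2 trees
length 4: n v or v has 2 parse trees

Two derivations of n v or v:
  Node ⇒ n Node ⇒ n Node or Node ⇒ n v or Node ⇒ n v or v
  Node ⇒ Node or Node ⇒ n Node or Node ⇒ n v or Node ⇒ n v or v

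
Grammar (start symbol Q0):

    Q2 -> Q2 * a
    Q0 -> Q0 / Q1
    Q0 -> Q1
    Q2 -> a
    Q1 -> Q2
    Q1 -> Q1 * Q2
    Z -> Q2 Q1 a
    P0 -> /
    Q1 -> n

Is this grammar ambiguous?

Witness: a * a

Derivation 1: Q0 ⇒ Q1 ⇒ Q2 ⇒ Q2 * a ⇒ a * a
Derivation 2: Q0 ⇒ Q1 ⇒ Q1 * Q2 ⇒ Q2 * Q2 ⇒ a * Q2 ⇒ a * a

Two distinct leftmost derivations for the same string.

Ambiguous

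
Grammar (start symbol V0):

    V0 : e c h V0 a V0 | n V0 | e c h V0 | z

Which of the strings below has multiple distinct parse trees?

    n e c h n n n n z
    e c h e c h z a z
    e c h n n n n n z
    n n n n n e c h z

e c h e c h z a z

n e c h n n n n z: 1 tree
e c h e c h z a z: 2 trees
e c h n n n n n z: 1 tree
n n n n n e c h z: 1 tree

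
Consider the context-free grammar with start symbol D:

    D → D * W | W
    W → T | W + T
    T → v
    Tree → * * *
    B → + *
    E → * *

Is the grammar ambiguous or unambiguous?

Unambiguous

(Tree, B, E are unreachable from D, so their rules don't affect L(D).) This is a standard precedence ladder (D over W over T), with each level left-recursive on its own operator ('*' at D, '+' at W). That structure is LR(1), hence unambiguous.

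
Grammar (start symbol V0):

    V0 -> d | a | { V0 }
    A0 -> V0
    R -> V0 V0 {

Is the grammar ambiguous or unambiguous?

(A0, R are unreachable from V0, so their rules don't affect L(V0).) L(V0) is { openⁿ atom closeⁿ : n ≥ 0 }. The bracket depth fixes n, and the derivation is forced at every step.

Unambiguous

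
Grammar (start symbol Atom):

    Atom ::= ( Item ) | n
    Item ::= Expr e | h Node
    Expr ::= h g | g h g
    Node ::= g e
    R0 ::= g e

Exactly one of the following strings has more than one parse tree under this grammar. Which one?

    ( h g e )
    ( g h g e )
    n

( h g e )

( h g e ): 2 trees
( g h g e ): 1 tree
n: 1 tree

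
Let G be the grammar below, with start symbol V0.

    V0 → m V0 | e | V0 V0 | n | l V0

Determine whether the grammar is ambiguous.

Ambiguous

Witness: e e e

Derivation 1: V0 ⇒ V0 V0 ⇒ e V0 ⇒ e V0 V0 ⇒ e e V0 ⇒ e e e
Derivation 2: V0 ⇒ V0 V0 ⇒ V0 V0 V0 ⇒ e V0 V0 ⇒ e e V0 ⇒ e e e

Two distinct leftmost derivations for the same string.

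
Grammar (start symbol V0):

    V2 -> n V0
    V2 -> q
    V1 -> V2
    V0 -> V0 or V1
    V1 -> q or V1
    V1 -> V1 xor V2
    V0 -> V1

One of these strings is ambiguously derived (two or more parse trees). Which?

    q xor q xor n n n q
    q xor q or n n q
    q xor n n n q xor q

q xor n n n q xor q

q xor q xor n n n q: 1 tree
q xor q or n n q: 1 tree
q xor n n n q xor q: 4 trees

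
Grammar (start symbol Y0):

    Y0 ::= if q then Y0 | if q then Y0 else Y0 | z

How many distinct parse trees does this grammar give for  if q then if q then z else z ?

2

Parse trees for if q then if q then z else z:
  [Y0 if q then [Y0 if q then [Y0 z] else [Y0 z]]]
  [Y0 if q then [Y0 if q then [Y0 z]] else [Y0 z]]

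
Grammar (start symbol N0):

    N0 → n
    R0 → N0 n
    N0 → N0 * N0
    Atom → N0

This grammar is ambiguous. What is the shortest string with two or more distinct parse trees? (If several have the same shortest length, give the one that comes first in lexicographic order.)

length 1: no string has ≥2 trees
length 3: no string has ≥2 trees
length 5: n * n * n has 2 parse trees

Two derivations of n * n * n:
  N0 ⇒ N0 * N0 ⇒ n * N0 ⇒ n * N0 * N0 ⇒ n * n * N0 ⇒ n * n * n
  N0 ⇒ N0 * N0 ⇒ N0 * N0 * N0 ⇒ n * N0 * N0 ⇒ n * n * N0 ⇒ n * n * n

n * n * n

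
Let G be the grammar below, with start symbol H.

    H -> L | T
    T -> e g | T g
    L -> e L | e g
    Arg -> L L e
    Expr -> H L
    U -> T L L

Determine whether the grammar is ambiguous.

Witness: e g

Derivation 1: H ⇒ L ⇒ e g
Derivation 2: H ⇒ T ⇒ e g

Two distinct leftmost derivations for the same string.

Ambiguous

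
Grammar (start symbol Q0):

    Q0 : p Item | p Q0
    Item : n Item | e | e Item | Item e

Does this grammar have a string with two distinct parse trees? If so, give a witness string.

Ambiguous

Witness: p e e

Derivation 1: Q0 ⇒ p Item ⇒ p e Item ⇒ p e e
Derivation 2: Q0 ⇒ p Item ⇒ p Item e ⇒ p e e

Two distinct leftmost derivations for the same string.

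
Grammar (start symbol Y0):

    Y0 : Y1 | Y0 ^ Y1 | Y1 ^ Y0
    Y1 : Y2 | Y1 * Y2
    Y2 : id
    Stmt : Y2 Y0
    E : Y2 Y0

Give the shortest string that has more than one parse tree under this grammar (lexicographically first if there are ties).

id ^ id

length 1: no string has ≥2 trees
length 3: id ^ id has 2 parse trees

Two derivations of id ^ id:
  Y0 ⇒ Y0 ^ Y1 ⇒ Y1 ^ Y1 ⇒ Y2 ^ Y1 ⇒ id ^ Y1 ⇒ id ^ Y2 ⇒ id ^ id
  Y0 ⇒ Y1 ^ Y0 ⇒ Y2 ^ Y0 ⇒ id ^ Y0 ⇒ id ^ Y1 ⇒ id ^ Y2 ⇒ id ^ id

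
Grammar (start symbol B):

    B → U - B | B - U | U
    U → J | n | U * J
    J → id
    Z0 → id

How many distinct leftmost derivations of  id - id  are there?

Parse trees for id - id:
  [B [U [J id]] - [B [U [J id]]]]
  [B [B [U [J id]]] - [U [J id]]]

2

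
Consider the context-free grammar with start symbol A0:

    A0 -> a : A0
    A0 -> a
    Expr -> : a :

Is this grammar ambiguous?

Unambiguous

(Expr is unreachable from A0, so its rules don't affect L(A0).) The reachable grammar is A → atom sep A | atom. Each atom is followed by either the separator (recurse) or end-of-string (stop) — no choice point.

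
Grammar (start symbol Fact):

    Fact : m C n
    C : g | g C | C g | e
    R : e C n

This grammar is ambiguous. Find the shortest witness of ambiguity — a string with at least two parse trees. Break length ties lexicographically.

m g g n

length 3: no string has ≥2 trees
length 4: m g g n has 2 parse trees

Two derivations of m g g n:
  Fact ⇒ m C n ⇒ m g C n ⇒ m g g n
  Fact ⇒ m C n ⇒ m C g n ⇒ m g g n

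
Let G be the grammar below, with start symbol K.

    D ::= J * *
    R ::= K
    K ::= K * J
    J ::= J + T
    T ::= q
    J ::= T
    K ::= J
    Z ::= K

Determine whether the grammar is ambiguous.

Unambiguous

Only K, J, T are reachable from K; ignoring the rest: K → K * J | J  ;  J → J + T | T  — a left-associative chain with T at the bottom. Each string factors uniquely by precedence.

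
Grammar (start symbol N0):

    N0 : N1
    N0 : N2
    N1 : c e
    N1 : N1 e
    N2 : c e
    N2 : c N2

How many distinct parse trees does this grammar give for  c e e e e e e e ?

1

Parse trees for c e e e e e e e:
  [N0 [N1 [N1 [N1 [N1 [N1 [N1 [N1 c e] e] e] e] e] e] e]]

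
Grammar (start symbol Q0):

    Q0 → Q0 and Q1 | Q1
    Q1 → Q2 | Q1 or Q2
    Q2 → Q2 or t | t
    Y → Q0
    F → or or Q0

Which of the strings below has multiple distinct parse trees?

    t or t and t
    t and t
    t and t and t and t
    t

t or t and t: 2 trees
t and t: 1 tree
t and t and t and t: 1 tree
t: 1 tree

t or t and t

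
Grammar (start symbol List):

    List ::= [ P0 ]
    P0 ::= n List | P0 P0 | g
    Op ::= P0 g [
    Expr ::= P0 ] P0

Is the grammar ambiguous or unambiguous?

Witness: [ g g g ]

Derivation 1: List ⇒ [ P0 ] ⇒ [ P0 P0 ] ⇒ [ P0 P0 P0 ] ⇒ [ g P0 P0 ] ⇒ [ g g P0 ] ⇒ [ g g g ]
Derivation 2: List ⇒ [ P0 ] ⇒ [ P0 P0 ] ⇒ [ g P0 ] ⇒ [ g P0 P0 ] ⇒ [ g g P0 ] ⇒ [ g g g ]

Two distinct leftmost derivations for the same string.

Ambiguous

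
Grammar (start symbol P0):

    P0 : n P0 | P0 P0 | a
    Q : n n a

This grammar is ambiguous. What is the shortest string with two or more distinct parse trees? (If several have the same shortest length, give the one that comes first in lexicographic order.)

length 1: no string has ≥2 trees
length 2: no string has ≥2 trees
length 3: a a a has 2 parse trees

Two derivations of a a a:
  P0 ⇒ P0 P0 ⇒ P0 P0 P0 ⇒ a P0 P0 ⇒ a a P0 ⇒ a a a
  P0 ⇒ P0 P0 ⇒ a P0 ⇒ a P0 P0 ⇒ a a P0 ⇒ a a a

a a a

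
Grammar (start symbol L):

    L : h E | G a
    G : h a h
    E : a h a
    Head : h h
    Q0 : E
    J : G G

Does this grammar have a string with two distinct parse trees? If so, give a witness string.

Ambiguous

Witness: h a h a

Derivation 1: L ⇒ h E ⇒ h a h a
Derivation 2: L ⇒ G a ⇒ h a h a

Two distinct leftmost derivations for the same string.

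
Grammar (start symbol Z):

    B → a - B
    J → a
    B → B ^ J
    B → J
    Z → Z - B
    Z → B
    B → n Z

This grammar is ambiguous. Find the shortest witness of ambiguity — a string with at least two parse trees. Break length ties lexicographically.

length 1: no string has ≥2 trees
length 2: no string has ≥2 trees
length 3: a - a has 2 parse trees

Two derivations of a - a:
  Z ⇒ Z - B ⇒ B - B ⇒ J - B ⇒ a - B ⇒ a - J ⇒ a - a
  Z ⇒ B ⇒ a - B ⇒ a - J ⇒ a - a

a - a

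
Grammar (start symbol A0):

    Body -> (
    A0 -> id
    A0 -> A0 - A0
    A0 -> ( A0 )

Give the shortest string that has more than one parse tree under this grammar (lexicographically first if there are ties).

id - id - id

length 1: no string has ≥2 trees
length 3: no string has ≥2 trees
length 5: id - id - id has 2 parse trees

Two derivations of id - id - id:
  A0 ⇒ A0 - A0 ⇒ id - A0 ⇒ id - A0 - A0 ⇒ id - id - A0 ⇒ id - id - id
  A0 ⇒ A0 - A0 ⇒ A0 - A0 - A0 ⇒ id - A0 - A0 ⇒ id - id - A0 ⇒ id - id - id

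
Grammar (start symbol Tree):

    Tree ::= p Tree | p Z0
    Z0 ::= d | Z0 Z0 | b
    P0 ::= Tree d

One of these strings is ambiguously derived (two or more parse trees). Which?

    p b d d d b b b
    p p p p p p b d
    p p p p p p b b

p b d d d b b b

p b d d d b b b: 132 trees
p p p p p p b d: 1 tree
p p p p p p b b: 1 tree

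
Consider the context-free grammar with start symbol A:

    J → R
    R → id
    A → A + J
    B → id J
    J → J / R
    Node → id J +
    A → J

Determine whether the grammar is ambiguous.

(B, Node are unreachable from A, so their rules don't affect L(A).) This is a standard precedence ladder (A over J over R), with each level left-recursive on its own operator ('+' at A, '/' at J). That structure is LR(1), hence unambiguous.

Unambiguous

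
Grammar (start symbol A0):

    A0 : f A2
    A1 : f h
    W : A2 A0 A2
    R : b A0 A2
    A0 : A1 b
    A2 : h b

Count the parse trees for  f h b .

2

Parse trees for f h b:
  [A0 f [A2 h b]]
  [A0 [A1 f h] b]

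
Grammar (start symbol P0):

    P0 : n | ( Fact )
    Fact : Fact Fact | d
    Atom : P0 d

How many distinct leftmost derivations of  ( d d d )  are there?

2

Parse trees for ( d d d ):
  [P0 ( [Fact [Fact d] [Fact [Fact d] [Fact d]]] )]
  [P0 ( [Fact [Fact [Fact d] [Fact d]] [Fact d]] )]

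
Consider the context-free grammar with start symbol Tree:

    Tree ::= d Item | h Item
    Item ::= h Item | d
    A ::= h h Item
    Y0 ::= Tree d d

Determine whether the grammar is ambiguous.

Unambiguous

(A, Y0 are unreachable from Tree, so their rules don't affect L(Tree).) Restricted to the reachable nonterminals, every rule has the form A → t or A → t B, and no two rules for the same A share a first terminal. The grammar encodes a DFA — one run per string.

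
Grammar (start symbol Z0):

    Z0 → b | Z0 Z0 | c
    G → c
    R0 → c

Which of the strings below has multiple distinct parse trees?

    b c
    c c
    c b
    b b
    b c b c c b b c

b c: 1 tree
c c: 1 tree
c b: 1 tree
b b: 1 tree
b c b c c b b c: 429 trees

b c b c c b b c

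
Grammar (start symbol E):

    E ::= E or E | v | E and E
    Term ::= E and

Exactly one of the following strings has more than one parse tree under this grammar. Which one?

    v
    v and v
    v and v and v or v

v: 1 tree
v and v: 1 tree
v and v and v or v: 5 trees

v and v and v or v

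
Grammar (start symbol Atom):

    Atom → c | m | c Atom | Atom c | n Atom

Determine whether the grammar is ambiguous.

Ambiguous

Witness: c c

Derivation 1: Atom ⇒ c Atom ⇒ c c
Derivation 2: Atom ⇒ Atom c ⇒ c c

Two distinct leftmost derivations for the same string.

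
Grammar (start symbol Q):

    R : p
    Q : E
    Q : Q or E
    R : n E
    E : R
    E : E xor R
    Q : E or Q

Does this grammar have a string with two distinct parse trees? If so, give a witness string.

Ambiguous

Witness: p or p

Derivation 1: Q ⇒ Q or E ⇒ E or E ⇒ R or E ⇒ p or E ⇒ p or R ⇒ p or p
Derivation 2: Q ⇒ E or Q ⇒ R or Q ⇒ p or Q ⇒ p or E ⇒ p or R ⇒ p or p

Two distinct leftmost derivations for the same string.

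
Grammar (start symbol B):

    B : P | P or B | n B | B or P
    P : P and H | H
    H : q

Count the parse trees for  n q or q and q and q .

Parse trees for n q or q and q and q:
  [B n [B [P [H q]] or [B [P [P [P [H q]] and [H q]] and [H q]]]]]
  [B n [B [B [P [H q]]] or [P [P [P [H q]] and [H q]] and [H q]]]]
  [B [B n [B [P [H q]]]] or [P [P [P [H q]] and [H q]] and [H q]]]

3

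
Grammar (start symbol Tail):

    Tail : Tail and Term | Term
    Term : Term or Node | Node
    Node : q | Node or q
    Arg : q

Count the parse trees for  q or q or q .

4

Parse trees for q or q or q:
  [Tail [Term [Term [Node q]] or [Node [Node q] or q]]]
  [Tail [Term [Term [Term [Node q]] or [Node q]] or [Node q]]]
  [Tail [Term [Term [Node [Node q] or q]] or [Node q]]]
  [Tail [Term [Node [Node [Node q] or q] or q]]]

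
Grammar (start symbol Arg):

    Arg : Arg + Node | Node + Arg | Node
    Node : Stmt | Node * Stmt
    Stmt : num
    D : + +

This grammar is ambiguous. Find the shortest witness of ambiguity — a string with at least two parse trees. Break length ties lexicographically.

num + num

length 1: no string has ≥2 trees
length 3: num + num has 2 parse trees

Two derivations of num + num:
  Arg ⇒ Arg + Node ⇒ Node + Node ⇒ Stmt + Node ⇒ num + Node ⇒ num + Stmt ⇒ num + num
  Arg ⇒ Node + Arg ⇒ Stmt + Arg ⇒ num + Arg ⇒ num + Node ⇒ num + Stmt ⇒ num + num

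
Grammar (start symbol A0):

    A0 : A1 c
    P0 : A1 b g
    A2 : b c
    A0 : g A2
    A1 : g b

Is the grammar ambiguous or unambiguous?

Ambiguous

Witness: g b c

Derivation 1: A0 ⇒ A1 c ⇒ g b c
Derivation 2: A0 ⇒ g A2 ⇒ g b c

Two distinct leftmost derivations for the same string.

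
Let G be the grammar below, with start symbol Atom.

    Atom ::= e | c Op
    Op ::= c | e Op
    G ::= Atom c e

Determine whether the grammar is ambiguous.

Unambiguous

Only Atom, Op are reachable from Atom; ignoring the rest: Restricted to the reachable nonterminals, every rule has the form A → t or A → t B, and no two rules for the same A share a first terminal. The grammar encodes a DFA — one run per string.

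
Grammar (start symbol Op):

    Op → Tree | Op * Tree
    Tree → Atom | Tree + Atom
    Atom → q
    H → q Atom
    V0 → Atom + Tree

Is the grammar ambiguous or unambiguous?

Unambiguous

Only Op, Tree, Atom are reachable from Op; ignoring the rest: Op → Op * Tree | Tree  ;  Tree → Tree + Atom | Atom  — a left-associative chain with Atom at the bottom. Each string factors uniquely by precedence.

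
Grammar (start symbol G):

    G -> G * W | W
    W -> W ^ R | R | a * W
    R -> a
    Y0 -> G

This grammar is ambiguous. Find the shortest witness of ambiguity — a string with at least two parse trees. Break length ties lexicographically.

a * a

length 1: no string has ≥2 trees
length 3: a * a has 2 parse trees

Two derivations of a * a:
  G ⇒ G * W ⇒ W * W ⇒ R * W ⇒ a * W ⇒ a * R ⇒ a * a
  G ⇒ W ⇒ a * W ⇒ a * R ⇒ a * a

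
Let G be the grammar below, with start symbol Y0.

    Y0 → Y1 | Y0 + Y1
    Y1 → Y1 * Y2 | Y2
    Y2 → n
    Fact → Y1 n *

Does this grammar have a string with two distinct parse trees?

Only Y0, Y1, Y2 are reachable from Y0; ignoring the rest: This is a standard precedence ladder (Y0 over Y1 over Y2), with each level left-recursive on its own operator ('+' at Y0, '*' at Y1). That structure is LR(1), hence unambiguous.

Unambiguous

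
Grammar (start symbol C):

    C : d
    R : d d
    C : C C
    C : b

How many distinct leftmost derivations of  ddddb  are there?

14

Parse trees for ddddb (showing first 6 of 14):
  [C [C d] [C [C d] [C [C d] [C [C d] [C b]]]]]
  [C [C d] [C [C d] [C [C [C d] [C d]] [C b]]]]
  [C [C d] [C [C [C d] [C d]] [C [C d] [C b]]]]
  [C [C d] [C [C [C d] [C [C d] [C d]]] [C b]]]
  [C [C d] [C [C [C [C d] [C d]] [C d]] [C b]]]
  [C [C [C d] [C d]] [C [C d] [C [C d] [C b]]]]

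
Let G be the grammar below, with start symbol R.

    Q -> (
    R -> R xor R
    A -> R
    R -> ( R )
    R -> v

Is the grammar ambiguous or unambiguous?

Ambiguous

Witness: v xor v xor v

Derivation 1: R ⇒ R xor R ⇒ R xor R xor R ⇒ v xor R xor R ⇒ v xor v xor R ⇒ v xor v xor v
Derivation 2: R ⇒ R xor R ⇒ v xor R ⇒ v xor R xor R ⇒ v xor v xor R ⇒ v xor v xor v

Two distinct leftmost derivations for the same string.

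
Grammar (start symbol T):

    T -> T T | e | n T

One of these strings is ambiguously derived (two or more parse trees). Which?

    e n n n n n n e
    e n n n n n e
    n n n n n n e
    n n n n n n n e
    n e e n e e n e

e n n n n n n e: 1 tree
e n n n n n e: 1 tree
n n n n n n e: 1 tree
n n n n n n n e: 1 tree
n e e n e e n e: 66 trees

n e e n e e n e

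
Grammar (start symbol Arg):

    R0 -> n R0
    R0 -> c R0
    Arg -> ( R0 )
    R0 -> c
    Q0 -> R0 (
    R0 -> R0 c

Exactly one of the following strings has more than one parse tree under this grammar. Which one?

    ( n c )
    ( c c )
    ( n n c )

( c c )

( n c ): 1 tree
( c c ): 2 trees
( n n c ): 1 tree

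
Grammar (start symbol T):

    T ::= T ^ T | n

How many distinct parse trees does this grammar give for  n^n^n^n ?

5

Parse trees for n^n^n^n:
  [T [T n] ^ [T [T n] ^ [T [T n] ^ [T n]]]]
  [T [T n] ^ [T [T [T n] ^ [T n]] ^ [T n]]]
  [T [T [T n] ^ [T n]] ^ [T [T n] ^ [T n]]]
  [T [T [T n] ^ [T [T n] ^ [T n]]] ^ [T n]]
  [T [T [T [T n] ^ [T n]] ^ [T n]] ^ [T n]]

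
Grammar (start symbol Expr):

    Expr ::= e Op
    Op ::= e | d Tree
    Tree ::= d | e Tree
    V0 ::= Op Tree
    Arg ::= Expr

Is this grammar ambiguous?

Only Expr, Op, Tree are reachable from Expr; ignoring the rest: Each reachable nonterminal has at most one production per leading terminal, and all productions are right-linear; the derivation is determined token-by-token.

Unambiguous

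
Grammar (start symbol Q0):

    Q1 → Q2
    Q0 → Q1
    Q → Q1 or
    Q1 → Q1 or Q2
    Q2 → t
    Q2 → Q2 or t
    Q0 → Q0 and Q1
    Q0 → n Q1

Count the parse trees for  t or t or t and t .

Parse trees for t or t or t and t:
  [Q0 [Q0 [Q1 [Q2 [Q2 [Q2 t] or t] or t]]] and [Q1 [Q2 t]]]
  [Q0 [Q0 [Q1 [Q1 [Q2 t]] or [Q2 [Q2 t] or t]]] and [Q1 [Q2 t]]]
  [Q0 [Q0 [Q1 [Q1 [Q2 [Q2 t] or t]] or [Q2 t]]] and [Q1 [Q2 t]]]
  [Q0 [Q0 [Q1 [Q1 [Q1 [Q2 t]] or [Q2 t]] or [Q2 t]]] and [Q1 [Q2 t]]]

4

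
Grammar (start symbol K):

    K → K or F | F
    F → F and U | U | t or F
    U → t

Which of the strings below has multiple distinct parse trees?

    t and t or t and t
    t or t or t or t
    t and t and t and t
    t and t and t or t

t and t or t and t: 1 tree
t or t or t or t: 8 trees
t and t and t and t: 1 tree
t and t and t or t: 1 tree

t or t or t or t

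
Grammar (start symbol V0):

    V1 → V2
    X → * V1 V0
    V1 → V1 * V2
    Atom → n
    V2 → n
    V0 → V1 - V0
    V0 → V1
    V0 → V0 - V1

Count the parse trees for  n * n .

1

Parse trees for n * n:
  [V0 [V1 [V1 [V2 n]] * [V2 n]]]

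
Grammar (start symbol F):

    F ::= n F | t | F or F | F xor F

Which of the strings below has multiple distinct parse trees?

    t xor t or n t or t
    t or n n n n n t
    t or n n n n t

t xor t or n t or t: 7 trees
t or n n n n n t: 1 tree
t or n n n n t: 1 tree

t xor t or n t or t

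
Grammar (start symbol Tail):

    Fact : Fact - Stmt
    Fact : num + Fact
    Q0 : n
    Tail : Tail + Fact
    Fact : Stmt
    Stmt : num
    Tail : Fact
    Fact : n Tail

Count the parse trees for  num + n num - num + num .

Parse trees for num + n num - num + num:
  [Tail [Tail [Fact [Stmt num]]] + [Fact n [Tail [Tail [Fact [Fact [Stmt num]] - [Stmt num]]] + [Fact [Stmt num]]]]]
  [Tail [Tail [Tail [Fact [Stmt num]]] + [Fact [Fact n [Tail [Fact [Stmt num]]]] - [Stmt num]]] + [Fact [Stmt num]]]
  [Tail [Tail [Tail [Fact [Stmt num]]] + [Fact n [Tail [Fact [Fact [Stmt num]] - [Stmt num]]]]] + [Fact [Stmt num]]]
  [Tail [Tail [Fact [Fact num + [Fact n [Tail [Fact [Stmt num]]]]] - [Stmt num]]] + [Fact [Stmt num]]]
  [Tail [Tail [Fact num + [Fact [Fact n [Tail [Fact [Stmt num]]]] - [Stmt num]]]] + [Fact [Stmt num]]]
  [Tail [Tail [Fact num + [Fact n [Tail [Fact [Fact [Stmt num]] - [Stmt num]]]]]] + [Fact [Stmt num]]]
  [Tail [Fact num + [Fact n [Tail [Tail [Fact [Fact [Stmt num]] - [Stmt num]]] + [Fact [Stmt num]]]]]]

7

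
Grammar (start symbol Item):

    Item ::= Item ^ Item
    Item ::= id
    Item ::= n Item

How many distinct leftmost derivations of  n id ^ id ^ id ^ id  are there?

14

Parse trees for n id ^ id ^ id ^ id (showing first 6 of 14):
  [Item [Item n [Item id]] ^ [Item [Item id] ^ [Item [Item id] ^ [Item id]]]]
  [Item [Item n [Item id]] ^ [Item [Item [Item id] ^ [Item id]] ^ [Item id]]]
  [Item [Item [Item n [Item id]] ^ [Item id]] ^ [Item [Item id] ^ [Item id]]]
  [Item [Item n [Item [Item id] ^ [Item id]]] ^ [Item [Item id] ^ [Item id]]]
  [Item [Item [Item n [Item id]] ^ [Item [Item id] ^ [Item id]]] ^ [Item id]]
  [Item [Item [Item [Item n [Item id]] ^ [Item id]] ^ [Item id]] ^ [Item id]]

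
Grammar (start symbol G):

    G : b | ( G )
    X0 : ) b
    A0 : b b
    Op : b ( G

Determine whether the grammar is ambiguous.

Only G is reachable from G; ignoring the rest: L(G) is { openⁿ atom closeⁿ : n ≥ 0 }. The bracket depth fixes n, and the derivation is forced at every step.

Unambiguous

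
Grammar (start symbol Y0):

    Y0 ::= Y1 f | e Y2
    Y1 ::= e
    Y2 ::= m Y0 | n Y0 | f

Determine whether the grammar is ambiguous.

Witness: e f

Derivation 1: Y0 ⇒ Y1 f ⇒ e f
Derivation 2: Y0 ⇒ e Y2 ⇒ e f

Two distinct leftmost derivations for the same string.

Ambiguous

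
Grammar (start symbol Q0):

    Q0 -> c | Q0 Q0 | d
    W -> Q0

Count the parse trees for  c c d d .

Parse trees for c c d d:
  [Q0 [Q0 c] [Q0 [Q0 c] [Q0 [Q0 d] [Q0 d]]]]
  [Q0 [Q0 c] [Q0 [Q0 [Q0 c] [Q0 d]] [Q0 d]]]
  [Q0 [Q0 [Q0 c] [Q0 c]] [Q0 [Q0 d] [Q0 d]]]
  [Q0 [Q0 [Q0 c] [Q0 [Q0 c] [Q0 d]]] [Q0 d]]
  [Q0 [Q0 [Q0 [Q0 c] [Q0 c]] [Q0 d]] [Q0 d]]

5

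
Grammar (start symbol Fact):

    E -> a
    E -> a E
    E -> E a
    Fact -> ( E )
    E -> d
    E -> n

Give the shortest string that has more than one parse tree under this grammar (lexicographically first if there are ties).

( a a )

length 3: no string has ≥2 trees
length 4: ( a a ) has 2 parse trees

Two derivations of ( a a ):
  Fact ⇒ ( E ) ⇒ ( a E ) ⇒ ( a a )
  Fact ⇒ ( E ) ⇒ ( E a ) ⇒ ( a a )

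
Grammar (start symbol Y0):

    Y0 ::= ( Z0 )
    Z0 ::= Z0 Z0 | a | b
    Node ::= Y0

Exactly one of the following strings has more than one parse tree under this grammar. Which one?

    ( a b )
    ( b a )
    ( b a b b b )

( a b ): 1 tree
( b a ): 1 tree
( b a b b b ): 14 trees

( b a b b b )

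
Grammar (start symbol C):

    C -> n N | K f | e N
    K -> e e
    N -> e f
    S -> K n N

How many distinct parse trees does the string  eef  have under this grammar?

2

Parse trees for eef:
  [C [K e e] f]
  [C e [N e f]]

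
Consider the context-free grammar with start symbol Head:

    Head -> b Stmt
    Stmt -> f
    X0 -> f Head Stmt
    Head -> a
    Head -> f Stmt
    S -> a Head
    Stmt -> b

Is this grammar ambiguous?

Only Head, Stmt are reachable from Head; ignoring the rest: Restricted to the reachable nonterminals, every rule has the form A → t or A → t B, and no two rules for the same A share a first terminal. The grammar encodes a DFA — one run per string.

Unambiguous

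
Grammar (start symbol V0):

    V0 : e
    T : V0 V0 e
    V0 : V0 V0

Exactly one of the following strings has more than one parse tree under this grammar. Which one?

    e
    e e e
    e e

e: 1 tree
e e e: 2 trees
e e: 1 tree

e e e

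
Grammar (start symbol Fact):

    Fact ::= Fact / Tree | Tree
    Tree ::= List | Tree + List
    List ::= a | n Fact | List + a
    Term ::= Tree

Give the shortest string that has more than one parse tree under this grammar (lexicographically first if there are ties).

a + a

length 1: no string has ≥2 trees
length 2: no string has ≥2 trees
length 3: a + a has 2 parse trees

Two derivations of a + a:
  Fact ⇒ Tree ⇒ List ⇒ List + a ⇒ a + a
  Fact ⇒ Tree ⇒ Tree + List ⇒ List + List ⇒ a + List ⇒ a + a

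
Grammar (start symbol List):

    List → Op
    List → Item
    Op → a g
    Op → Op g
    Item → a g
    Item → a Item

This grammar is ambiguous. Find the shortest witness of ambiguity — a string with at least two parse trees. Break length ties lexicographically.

a g

length 2: a g has 2 parse trees

Two derivations of a g:
  List ⇒ Op ⇒ a g
  List ⇒ Item ⇒ a g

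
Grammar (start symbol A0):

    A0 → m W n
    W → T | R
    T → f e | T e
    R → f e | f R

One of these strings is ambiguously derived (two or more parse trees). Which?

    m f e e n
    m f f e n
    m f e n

m f e e n: 1 tree
m f f e n: 1 tree
m f e n: 2 trees

m f e n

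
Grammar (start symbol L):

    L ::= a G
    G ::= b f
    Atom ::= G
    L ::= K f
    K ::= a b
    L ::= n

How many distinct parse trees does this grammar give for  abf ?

2

Parse trees for abf:
  [L a [G b f]]
  [L [K a b] f]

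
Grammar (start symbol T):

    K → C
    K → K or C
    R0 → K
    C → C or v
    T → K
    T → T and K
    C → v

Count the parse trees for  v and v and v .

1

Parse trees for v and v and v:
  [T [T [T [K [C v]]] and [K [C v]]] and [K [C v]]]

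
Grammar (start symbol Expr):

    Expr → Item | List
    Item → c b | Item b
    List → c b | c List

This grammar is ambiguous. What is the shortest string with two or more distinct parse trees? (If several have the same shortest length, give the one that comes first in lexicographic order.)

c b

length 2: c b has 2 parse trees

Two derivations of c b:
  Expr ⇒ Item ⇒ c b
  Expr ⇒ List ⇒ c b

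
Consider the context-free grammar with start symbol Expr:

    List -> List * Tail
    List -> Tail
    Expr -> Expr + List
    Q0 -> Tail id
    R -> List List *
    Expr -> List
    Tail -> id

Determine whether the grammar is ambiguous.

Unambiguous

(Q0, R are unreachable from Expr, so their rules don't affect L(Expr).) Expr → Expr + List | List  ;  List → List * Tail | Tail  — a left-associative chain with Tail at the bottom. Each string factors uniquely by precedence.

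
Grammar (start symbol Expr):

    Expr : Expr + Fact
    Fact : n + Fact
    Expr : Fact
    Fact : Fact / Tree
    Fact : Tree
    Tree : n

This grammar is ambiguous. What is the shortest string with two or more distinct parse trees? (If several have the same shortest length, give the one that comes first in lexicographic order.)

length 1: no string has ≥2 trees
length 3: n + n has 2 parse trees

Two derivations of n + n:
  Expr ⇒ Expr + Fact ⇒ Fact + Fact ⇒ Tree + Fact ⇒ n + Fact ⇒ n + Tree ⇒ n + n
  Expr ⇒ Fact ⇒ n + Fact ⇒ n + Tree ⇒ n + n

n + n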